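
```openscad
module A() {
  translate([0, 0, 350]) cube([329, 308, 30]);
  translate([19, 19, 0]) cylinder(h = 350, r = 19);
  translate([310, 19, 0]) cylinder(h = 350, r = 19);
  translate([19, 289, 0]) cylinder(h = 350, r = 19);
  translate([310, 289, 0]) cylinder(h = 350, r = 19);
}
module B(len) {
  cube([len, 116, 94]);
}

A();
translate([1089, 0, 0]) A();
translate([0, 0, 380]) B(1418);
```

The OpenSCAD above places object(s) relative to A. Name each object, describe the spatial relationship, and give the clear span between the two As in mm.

A is a stool. B is a beam. A beam spans the tops of two stools. The clear span between the two stools is 760 mm.

Second stool starts at x = 1089; first ends at x = 329; clear span = 1089 − 329 = 760 mm.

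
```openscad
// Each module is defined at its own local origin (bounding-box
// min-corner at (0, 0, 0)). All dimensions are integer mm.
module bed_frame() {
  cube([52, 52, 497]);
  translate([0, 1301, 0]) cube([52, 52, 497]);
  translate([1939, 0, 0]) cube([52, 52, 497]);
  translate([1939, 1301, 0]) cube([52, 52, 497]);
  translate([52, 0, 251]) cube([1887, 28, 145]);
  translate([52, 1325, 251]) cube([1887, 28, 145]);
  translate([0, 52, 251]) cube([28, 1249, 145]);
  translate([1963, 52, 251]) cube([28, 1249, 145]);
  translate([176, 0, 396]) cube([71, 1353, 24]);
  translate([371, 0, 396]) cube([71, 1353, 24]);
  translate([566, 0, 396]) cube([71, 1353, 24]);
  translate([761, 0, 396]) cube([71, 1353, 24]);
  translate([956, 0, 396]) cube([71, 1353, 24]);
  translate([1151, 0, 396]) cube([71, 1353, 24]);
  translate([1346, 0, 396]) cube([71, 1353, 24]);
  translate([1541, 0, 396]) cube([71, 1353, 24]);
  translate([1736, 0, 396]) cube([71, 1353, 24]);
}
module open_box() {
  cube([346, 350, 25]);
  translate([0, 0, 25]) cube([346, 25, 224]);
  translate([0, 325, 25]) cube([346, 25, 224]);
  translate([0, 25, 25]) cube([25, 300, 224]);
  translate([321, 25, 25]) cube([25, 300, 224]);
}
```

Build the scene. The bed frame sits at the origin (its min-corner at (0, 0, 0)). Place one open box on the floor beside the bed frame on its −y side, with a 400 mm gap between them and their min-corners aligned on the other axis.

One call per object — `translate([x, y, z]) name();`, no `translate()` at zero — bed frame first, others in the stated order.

bed_frame();
translate([0, -750, 0]) open_box();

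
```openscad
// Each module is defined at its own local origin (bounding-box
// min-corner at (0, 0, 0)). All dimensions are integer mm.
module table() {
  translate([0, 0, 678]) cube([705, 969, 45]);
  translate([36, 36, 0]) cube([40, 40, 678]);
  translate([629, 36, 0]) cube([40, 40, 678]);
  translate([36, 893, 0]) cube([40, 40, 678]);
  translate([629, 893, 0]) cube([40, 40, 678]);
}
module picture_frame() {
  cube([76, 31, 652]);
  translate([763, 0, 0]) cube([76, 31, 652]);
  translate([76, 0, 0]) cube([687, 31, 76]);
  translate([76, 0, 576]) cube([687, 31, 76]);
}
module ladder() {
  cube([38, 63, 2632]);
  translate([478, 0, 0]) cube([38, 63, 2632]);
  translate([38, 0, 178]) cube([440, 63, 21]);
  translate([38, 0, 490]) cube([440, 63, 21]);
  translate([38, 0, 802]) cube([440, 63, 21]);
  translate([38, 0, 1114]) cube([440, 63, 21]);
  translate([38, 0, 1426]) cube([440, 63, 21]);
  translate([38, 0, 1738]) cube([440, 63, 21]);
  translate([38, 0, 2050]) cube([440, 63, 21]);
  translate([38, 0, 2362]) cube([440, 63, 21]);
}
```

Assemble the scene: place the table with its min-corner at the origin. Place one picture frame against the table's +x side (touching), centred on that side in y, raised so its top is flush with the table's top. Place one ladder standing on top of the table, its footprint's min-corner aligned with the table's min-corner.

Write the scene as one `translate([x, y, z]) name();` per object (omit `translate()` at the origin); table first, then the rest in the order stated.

table();
translate([705, 469, 71]) picture_frame();
translate([0, 0, 723]) ladder();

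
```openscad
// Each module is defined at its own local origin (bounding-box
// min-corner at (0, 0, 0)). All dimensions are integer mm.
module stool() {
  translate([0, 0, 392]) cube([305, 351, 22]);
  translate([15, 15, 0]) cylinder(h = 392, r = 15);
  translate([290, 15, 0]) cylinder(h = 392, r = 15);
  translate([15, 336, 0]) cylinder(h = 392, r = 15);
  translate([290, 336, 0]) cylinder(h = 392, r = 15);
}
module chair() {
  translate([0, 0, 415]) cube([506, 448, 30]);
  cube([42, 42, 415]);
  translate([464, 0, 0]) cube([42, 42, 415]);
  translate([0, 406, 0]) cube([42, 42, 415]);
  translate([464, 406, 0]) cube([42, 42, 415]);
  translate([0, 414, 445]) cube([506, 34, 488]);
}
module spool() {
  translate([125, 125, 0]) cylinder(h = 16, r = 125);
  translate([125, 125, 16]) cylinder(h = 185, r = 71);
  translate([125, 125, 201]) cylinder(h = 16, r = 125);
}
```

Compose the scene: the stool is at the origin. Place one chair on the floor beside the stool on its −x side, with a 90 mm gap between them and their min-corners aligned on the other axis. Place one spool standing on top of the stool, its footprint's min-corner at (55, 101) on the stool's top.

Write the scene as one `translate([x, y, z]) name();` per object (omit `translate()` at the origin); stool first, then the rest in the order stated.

stool();
translate([-596, 0, 0]) chair();
translate([55, 101, 414]) spool();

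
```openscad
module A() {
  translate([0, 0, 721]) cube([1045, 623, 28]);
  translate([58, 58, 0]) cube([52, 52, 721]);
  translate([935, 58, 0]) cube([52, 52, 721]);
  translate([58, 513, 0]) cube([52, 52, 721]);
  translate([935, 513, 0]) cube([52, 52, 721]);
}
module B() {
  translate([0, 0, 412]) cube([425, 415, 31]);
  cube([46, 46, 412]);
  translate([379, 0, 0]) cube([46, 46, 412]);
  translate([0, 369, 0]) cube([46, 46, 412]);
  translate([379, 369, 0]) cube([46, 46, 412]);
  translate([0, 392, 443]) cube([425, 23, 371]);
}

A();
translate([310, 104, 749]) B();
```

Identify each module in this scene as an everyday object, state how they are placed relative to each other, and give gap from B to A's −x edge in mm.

The chair's min-x is at 310; the table's min-x is 0; gap = 310 mm.

A is a table. B is a chair. The chair is on top of the table, centred. The gap from the chair to the table's −x edge is 310 mm.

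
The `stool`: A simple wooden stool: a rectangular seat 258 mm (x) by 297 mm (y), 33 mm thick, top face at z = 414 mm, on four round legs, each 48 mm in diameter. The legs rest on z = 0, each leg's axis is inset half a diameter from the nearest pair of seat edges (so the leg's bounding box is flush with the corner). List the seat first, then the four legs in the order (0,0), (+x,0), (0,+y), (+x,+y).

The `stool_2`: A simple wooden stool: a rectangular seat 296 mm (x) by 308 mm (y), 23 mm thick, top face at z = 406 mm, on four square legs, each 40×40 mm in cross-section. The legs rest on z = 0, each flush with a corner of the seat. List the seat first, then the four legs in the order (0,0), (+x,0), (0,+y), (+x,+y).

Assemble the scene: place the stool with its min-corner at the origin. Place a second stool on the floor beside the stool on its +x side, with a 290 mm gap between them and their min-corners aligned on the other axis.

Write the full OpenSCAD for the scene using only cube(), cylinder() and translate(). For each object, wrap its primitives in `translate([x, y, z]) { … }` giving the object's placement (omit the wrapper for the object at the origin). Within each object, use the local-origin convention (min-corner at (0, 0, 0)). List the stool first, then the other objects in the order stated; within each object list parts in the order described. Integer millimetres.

translate([0, 0, 381]) cube([258, 297, 33]);
translate([24, 24, 0]) cylinder(h = 381, r = 24);
translate([234, 24, 0]) cylinder(h = 381, r = 24);
translate([24, 273, 0]) cylinder(h = 381, r = 24);
translate([234, 273, 0]) cylinder(h = 381, r = 24);
translate([548, 0, 0]) {
  translate([0, 0, 383]) cube([296, 308, 23]);
  cube([40, 40, 383]);
  translate([256, 0, 0]) cube([40, 40, 383]);
  translate([0, 268, 0]) cube([40, 40, 383]);
  translate([256, 268, 0]) cube([40, 40, 383]);
}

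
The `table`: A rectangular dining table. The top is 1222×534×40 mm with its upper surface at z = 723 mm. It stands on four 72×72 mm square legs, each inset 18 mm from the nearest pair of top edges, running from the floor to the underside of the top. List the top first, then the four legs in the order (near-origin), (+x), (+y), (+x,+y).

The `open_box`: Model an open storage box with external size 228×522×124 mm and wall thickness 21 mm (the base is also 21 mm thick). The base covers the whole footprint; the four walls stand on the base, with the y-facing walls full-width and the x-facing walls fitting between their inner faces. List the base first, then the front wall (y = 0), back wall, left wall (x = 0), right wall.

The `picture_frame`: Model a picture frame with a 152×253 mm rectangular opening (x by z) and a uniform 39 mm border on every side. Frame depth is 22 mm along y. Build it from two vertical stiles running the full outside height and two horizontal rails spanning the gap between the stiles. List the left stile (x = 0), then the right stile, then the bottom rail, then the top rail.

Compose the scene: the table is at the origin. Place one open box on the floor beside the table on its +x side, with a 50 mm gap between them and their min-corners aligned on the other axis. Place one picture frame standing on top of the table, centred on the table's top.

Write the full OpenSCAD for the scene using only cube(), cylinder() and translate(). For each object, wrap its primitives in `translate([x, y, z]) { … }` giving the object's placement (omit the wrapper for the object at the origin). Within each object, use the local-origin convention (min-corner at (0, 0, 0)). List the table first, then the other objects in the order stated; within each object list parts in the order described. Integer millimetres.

translate([0, 0, 683]) cube([1222, 534, 40]);
translate([18, 18, 0]) cube([72, 72, 683]);
translate([1132, 18, 0]) cube([72, 72, 683]);
translate([18, 444, 0]) cube([72, 72, 683]);
translate([1132, 444, 0]) cube([72, 72, 683]);
translate([1272, 0, 0]) {
  cube([228, 522, 21]);
  translate([0, 0, 21]) cube([228, 21, 103]);
  translate([0, 501, 21]) cube([228, 21, 103]);
  translate([0, 21, 21]) cube([21, 480, 103]);
  translate([207, 21, 21]) cube([21, 480, 103]);
}
translate([496, 256, 723]) {
  cube([39, 22, 331]);
  translate([191, 0, 0]) cube([39, 22, 331]);
  translate([39, 0, 0]) cube([152, 22, 39]);
  translate([39, 0, 292]) cube([152, 22, 39]);
}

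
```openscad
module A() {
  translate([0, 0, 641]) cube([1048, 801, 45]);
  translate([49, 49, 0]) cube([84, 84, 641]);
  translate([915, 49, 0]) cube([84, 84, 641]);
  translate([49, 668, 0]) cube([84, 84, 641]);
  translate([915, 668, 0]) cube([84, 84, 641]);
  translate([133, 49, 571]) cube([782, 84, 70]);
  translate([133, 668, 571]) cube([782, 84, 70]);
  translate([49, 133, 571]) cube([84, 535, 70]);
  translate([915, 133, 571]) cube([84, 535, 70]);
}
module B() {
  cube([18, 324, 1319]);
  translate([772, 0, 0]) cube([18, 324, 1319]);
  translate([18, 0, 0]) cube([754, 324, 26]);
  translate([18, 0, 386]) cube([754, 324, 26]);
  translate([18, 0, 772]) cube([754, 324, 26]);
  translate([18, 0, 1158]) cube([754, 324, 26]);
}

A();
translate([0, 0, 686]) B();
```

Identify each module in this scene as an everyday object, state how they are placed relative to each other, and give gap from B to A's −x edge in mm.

A is a table. B is a bookshelf. The bookshelf is on top of the table. The gap from the bookshelf to the table's −x edge is 0 mm.

The bookshelf's min-x is at 0; the table's min-x is 0; gap = 0 mm.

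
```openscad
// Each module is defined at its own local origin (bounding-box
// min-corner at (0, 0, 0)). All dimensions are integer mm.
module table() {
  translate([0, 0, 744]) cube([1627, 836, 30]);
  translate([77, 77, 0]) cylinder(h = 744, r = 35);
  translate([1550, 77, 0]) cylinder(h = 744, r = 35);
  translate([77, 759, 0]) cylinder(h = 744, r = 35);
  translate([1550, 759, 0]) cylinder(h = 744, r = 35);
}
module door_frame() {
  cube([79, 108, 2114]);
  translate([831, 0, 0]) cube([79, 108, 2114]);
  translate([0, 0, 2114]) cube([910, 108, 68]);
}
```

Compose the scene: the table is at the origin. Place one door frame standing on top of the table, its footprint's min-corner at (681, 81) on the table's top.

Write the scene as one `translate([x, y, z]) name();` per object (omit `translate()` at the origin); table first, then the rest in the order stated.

table();
translate([681, 81, 774]) door_frame();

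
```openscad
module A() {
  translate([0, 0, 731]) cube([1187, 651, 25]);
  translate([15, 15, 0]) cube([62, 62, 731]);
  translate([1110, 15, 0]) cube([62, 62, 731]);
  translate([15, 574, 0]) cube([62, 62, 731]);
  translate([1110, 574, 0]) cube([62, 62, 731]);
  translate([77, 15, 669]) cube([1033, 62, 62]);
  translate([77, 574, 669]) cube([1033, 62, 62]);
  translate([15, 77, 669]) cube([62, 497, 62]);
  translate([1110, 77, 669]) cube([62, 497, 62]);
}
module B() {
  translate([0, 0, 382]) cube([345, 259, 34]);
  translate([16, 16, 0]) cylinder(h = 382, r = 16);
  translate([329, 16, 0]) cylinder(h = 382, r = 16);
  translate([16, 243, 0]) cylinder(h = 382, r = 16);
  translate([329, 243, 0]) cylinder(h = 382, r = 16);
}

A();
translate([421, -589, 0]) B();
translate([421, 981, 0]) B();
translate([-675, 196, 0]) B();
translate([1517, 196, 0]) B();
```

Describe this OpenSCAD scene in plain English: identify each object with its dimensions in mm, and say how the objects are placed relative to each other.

A is a table with a 1187×651 mm rectangular top, 25 mm thick, top surface at z = 756 mm, supported by four 62×62 mm square legs, each inset 15 mm from the nearest pair of top edges, running from the floor. Four apron rails, 62 mm thick and 62 mm tall, run between adjacent legs with their top edges flush with the underside of the top and their outer faces flush with the legs' outer faces.

B is a four-legged stool. The seat is 345×259 mm, 34 mm thick, top at z = 416 mm. It stands on four round legs, each 32 mm in diameter, from z = 0 to the seat underside, each leg's axis is inset half a diameter from the nearest pair of seat edges (so the leg's bounding box is flush with the corner).

Four stools sit around the table at the −y, +y, −x, +x sides.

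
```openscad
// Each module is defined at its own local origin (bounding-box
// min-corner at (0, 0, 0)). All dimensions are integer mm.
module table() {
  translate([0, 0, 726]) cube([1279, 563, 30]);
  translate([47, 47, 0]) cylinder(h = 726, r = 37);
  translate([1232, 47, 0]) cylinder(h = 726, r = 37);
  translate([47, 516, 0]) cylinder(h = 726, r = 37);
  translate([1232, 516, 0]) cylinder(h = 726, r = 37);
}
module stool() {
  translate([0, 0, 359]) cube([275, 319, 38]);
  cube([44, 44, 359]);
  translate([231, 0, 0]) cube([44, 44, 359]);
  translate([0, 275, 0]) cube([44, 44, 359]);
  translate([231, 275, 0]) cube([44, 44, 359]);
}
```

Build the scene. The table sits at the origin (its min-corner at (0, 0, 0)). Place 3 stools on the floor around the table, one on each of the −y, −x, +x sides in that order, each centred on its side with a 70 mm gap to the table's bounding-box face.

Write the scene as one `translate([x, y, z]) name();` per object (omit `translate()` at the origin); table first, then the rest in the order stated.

table();
translate([502, -389, 0]) stool();
translate([-345, 122, 0]) stool();
translate([1349, 122, 0]) stool();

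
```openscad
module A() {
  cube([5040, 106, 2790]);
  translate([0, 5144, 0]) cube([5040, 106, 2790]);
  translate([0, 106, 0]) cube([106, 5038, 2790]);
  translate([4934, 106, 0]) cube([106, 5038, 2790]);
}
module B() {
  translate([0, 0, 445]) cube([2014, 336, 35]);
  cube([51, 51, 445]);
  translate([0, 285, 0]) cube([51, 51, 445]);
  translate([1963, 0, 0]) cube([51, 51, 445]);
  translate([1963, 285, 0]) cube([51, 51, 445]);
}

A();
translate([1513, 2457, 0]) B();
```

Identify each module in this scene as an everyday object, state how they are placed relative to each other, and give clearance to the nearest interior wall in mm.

A is a house frame. B is a bench. The bench sits inside the house frame, centred. The clearance to the nearest interior wall is 1407 mm.

Clearances: x = 1407, y = 2351; minimum 1407 mm.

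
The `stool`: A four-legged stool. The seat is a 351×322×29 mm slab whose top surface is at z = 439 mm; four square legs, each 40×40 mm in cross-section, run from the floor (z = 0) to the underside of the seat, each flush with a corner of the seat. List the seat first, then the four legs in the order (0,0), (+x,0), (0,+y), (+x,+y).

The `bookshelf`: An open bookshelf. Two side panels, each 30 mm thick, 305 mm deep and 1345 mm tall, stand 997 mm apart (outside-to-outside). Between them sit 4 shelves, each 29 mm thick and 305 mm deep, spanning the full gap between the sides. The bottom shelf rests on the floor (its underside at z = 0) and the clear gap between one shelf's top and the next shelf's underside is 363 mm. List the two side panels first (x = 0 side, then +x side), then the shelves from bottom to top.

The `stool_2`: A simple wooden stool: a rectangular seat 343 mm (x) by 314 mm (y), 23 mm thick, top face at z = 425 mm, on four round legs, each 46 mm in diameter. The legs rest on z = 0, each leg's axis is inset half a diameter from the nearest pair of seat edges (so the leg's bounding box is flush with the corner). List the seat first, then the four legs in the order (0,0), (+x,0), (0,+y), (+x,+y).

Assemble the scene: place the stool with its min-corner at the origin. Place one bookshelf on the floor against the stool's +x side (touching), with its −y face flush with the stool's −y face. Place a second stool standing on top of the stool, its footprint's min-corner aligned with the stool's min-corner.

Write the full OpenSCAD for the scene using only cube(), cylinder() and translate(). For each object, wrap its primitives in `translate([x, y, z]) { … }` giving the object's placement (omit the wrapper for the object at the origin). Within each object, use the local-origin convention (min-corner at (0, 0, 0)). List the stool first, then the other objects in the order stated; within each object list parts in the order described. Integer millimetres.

translate([0, 0, 410]) cube([351, 322, 29]);
cube([40, 40, 410]);
translate([311, 0, 0]) cube([40, 40, 410]);
translate([0, 282, 0]) cube([40, 40, 410]);
translate([311, 282, 0]) cube([40, 40, 410]);
translate([351, 0, 0]) {
  cube([30, 305, 1345]);
  translate([967, 0, 0]) cube([30, 305, 1345]);
  translate([30, 0, 0]) cube([937, 305, 29]);
  translate([30, 0, 392]) cube([937, 305, 29]);
  translate([30, 0, 784]) cube([937, 305, 29]);
  translate([30, 0, 1176]) cube([937, 305, 29]);
}
translate([0, 0, 439]) {
  translate([0, 0, 402]) cube([343, 314, 23]);
  translate([23, 23, 0]) cylinder(h = 402, r = 23);
  translate([320, 23, 0]) cylinder(h = 402, r = 23);
  translate([23, 291, 0]) cylinder(h = 402, r = 23);
  translate([320, 291, 0]) cylinder(h = 402, r = 23);
}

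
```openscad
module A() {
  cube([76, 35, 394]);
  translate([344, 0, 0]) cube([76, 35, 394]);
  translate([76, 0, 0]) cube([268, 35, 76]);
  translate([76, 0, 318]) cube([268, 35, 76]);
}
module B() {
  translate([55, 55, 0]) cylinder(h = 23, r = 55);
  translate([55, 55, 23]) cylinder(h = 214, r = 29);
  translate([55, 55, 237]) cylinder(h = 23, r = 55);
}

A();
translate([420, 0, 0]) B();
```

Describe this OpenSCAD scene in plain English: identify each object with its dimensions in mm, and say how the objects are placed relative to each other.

A is a rectangular picture frame lying in the x–z plane (depth along y). The opening is 268 mm wide (x) by 242 mm tall (z), surrounded by a border 76 mm wide on all four sides. The frame is 35 mm deep and is made of two full-height vertical stiles with two horizontal rails fitted between them.

B is a spool: two coaxial disc flanges of radius 55 mm and thickness 23 mm, joined by a core cylinder of radius 29 mm and height 214 mm. The lower flange rests on z = 0 and the three cylinders share a vertical axis.

The spool is against the picture frame's +x side, with their −y faces flush.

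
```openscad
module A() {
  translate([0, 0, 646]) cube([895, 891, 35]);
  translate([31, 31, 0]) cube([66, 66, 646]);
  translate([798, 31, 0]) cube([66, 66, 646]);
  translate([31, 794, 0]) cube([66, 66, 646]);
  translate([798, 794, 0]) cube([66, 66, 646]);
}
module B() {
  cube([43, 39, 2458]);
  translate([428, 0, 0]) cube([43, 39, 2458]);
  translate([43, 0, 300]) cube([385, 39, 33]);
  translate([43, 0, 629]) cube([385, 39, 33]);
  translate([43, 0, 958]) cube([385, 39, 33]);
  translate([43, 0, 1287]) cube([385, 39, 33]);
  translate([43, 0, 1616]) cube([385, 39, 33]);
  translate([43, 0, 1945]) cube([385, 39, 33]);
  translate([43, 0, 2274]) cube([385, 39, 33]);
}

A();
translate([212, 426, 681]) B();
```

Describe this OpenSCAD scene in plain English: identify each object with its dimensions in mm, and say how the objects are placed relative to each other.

A is a rectangular dining table. The top is 895×891×35 mm with its upper surface at z = 681 mm. It stands on four 66×66 mm square legs, each inset 31 mm from the nearest pair of top edges, running from the floor to the underside of the top.

B is a wooden ladder with two side rails of 43×39 mm section and 2458 mm height, set 471 mm apart overall. Between them run 7 rectangular rungs (39 mm deep, 33 mm thick), front faces flush with the rails' −y face. The bottom of the first rung is 300 mm above the floor and each subsequent rung is 329 mm higher than the one below.

The ladder is on top of the table, centred.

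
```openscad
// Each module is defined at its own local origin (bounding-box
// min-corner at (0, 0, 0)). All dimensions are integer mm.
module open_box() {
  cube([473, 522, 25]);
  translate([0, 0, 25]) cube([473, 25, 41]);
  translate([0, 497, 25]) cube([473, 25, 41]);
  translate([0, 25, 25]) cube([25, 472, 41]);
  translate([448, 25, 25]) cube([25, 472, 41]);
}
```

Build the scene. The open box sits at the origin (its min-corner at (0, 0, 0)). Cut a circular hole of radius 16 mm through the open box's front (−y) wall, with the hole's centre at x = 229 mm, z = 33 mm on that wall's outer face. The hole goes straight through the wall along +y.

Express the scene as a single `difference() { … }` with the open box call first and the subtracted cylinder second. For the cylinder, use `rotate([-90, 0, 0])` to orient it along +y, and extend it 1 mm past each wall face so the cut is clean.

difference() {
  open_box();
  translate([229, -1, 33]) rotate([-90, 0, 0]) cylinder(h = 27, r = 16);
}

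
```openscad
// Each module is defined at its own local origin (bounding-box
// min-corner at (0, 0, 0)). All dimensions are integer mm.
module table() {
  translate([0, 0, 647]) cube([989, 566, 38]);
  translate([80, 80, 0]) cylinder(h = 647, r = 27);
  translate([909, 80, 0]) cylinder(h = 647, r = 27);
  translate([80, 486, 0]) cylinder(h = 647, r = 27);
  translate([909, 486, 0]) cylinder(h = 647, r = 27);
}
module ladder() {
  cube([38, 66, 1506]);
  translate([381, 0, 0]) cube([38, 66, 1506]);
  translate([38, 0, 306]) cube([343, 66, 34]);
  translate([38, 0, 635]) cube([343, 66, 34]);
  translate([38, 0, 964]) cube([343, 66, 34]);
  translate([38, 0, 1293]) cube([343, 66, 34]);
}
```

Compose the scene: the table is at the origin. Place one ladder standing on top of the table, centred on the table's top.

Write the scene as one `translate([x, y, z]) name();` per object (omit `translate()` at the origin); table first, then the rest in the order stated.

table();
translate([285, 250, 685]) ladder();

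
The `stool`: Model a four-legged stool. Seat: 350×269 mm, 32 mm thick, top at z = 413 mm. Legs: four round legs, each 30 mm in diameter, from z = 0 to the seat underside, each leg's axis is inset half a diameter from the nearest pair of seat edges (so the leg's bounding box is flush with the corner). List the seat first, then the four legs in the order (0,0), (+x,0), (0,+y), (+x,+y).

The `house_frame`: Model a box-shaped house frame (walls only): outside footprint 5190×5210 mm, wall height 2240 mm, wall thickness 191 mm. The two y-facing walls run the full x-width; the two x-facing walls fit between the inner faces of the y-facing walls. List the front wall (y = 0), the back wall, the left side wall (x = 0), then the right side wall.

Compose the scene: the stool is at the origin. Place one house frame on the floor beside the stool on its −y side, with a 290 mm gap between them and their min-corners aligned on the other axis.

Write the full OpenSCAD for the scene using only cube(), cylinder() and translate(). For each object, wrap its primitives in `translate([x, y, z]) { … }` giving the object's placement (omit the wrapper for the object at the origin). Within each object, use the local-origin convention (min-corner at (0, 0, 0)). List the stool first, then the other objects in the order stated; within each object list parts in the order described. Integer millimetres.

translate([0, 0, 381]) cube([350, 269, 32]);
translate([15, 15, 0]) cylinder(h = 381, r = 15);
translate([335, 15, 0]) cylinder(h = 381, r = 15);
translate([15, 254, 0]) cylinder(h = 381, r = 15);
translate([335, 254, 0]) cylinder(h = 381, r = 15);
translate([0, -5500, 0]) {
  cube([5190, 191, 2240]);
  translate([0, 5019, 0]) cube([5190, 191, 2240]);
  translate([0, 191, 0]) cube([191, 4828, 2240]);
  translate([4999, 191, 0]) cube([191, 4828, 2240]);
}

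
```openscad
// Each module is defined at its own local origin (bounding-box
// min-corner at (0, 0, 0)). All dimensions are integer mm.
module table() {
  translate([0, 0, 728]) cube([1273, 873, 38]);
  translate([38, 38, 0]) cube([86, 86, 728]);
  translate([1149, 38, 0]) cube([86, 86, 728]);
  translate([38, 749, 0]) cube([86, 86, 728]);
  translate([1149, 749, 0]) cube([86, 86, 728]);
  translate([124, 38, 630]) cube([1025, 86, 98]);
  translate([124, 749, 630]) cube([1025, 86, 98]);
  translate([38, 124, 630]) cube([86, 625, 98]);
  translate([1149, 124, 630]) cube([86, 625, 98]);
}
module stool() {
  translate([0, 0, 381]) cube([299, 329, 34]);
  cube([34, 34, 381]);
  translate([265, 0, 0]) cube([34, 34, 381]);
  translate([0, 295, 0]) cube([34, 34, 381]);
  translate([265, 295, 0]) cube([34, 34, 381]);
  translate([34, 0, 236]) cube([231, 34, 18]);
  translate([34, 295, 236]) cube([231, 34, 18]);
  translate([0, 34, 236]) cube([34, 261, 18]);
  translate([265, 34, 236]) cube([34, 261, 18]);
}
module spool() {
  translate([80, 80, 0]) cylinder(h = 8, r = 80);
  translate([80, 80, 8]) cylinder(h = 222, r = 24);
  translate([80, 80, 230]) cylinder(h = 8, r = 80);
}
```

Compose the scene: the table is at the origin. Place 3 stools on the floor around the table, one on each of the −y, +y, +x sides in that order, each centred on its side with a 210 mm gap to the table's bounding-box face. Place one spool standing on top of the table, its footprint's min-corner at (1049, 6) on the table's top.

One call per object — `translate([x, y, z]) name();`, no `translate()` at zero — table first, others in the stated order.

table();
translate([487, -539, 0]) stool();
translate([487, 1083, 0]) stool();
translate([1483, 272, 0]) stool();
translate([1049, 6, 766]) spool();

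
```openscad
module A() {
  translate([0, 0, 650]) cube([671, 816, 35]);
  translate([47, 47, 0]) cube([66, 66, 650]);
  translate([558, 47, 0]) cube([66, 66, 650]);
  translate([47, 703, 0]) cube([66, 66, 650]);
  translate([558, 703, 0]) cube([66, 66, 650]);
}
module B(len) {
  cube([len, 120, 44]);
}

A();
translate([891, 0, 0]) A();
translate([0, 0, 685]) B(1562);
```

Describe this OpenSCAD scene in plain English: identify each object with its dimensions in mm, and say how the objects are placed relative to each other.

A is a rectangular dining table. The top is 671×816×35 mm with its upper surface at z = 685 mm. It stands on four 66×66 mm square legs, each inset 47 mm from the nearest pair of top edges, running from the floor to the underside of the top.

B is a rectangular beam 1562 mm long (x), 120 mm deep (y), 44 mm thick (z).

The beam spans the tops of two tables placed 220 mm apart, resting at z = 685 mm.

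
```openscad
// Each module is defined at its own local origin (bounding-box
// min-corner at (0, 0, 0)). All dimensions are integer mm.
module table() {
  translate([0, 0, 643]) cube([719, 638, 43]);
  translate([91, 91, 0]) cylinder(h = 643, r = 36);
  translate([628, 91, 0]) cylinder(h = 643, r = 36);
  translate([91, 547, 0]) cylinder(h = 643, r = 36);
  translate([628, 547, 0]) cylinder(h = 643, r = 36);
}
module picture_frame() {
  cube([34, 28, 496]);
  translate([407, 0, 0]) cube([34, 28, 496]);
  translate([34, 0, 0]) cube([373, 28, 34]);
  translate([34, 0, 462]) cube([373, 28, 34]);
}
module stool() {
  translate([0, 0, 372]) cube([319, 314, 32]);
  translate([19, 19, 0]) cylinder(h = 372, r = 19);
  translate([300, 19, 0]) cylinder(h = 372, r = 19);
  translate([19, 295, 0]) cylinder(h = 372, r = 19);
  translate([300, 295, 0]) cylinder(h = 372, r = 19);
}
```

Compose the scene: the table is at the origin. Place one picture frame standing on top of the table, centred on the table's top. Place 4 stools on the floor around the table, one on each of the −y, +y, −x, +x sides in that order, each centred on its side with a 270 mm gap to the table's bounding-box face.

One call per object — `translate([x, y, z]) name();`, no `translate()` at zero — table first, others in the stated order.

table();
translate([139, 305, 686]) picture_frame();
translate([200, -584, 0]) stool();
translate([200, 908, 0]) stool();
translate([-589, 162, 0]) stool();
translate([989, 162, 0]) stool();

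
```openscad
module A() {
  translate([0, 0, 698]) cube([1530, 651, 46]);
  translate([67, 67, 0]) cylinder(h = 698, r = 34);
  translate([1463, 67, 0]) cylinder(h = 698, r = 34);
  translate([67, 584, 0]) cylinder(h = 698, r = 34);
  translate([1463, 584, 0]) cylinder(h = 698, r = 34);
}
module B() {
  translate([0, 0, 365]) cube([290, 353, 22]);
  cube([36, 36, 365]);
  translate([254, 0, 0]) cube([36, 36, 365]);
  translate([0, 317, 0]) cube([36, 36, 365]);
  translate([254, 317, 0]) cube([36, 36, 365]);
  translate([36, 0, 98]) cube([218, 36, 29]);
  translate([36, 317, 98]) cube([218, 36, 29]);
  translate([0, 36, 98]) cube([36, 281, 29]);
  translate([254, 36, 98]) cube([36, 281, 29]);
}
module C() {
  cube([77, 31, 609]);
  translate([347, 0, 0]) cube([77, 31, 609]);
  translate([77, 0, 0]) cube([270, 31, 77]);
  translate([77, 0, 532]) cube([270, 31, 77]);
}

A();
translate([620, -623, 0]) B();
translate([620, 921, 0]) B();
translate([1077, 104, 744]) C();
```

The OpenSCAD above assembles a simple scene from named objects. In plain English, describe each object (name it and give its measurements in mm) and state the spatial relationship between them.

A is a rectangular dining table. The top is 1530×651×46 mm with its upper surface at z = 744 mm. It stands on four round legs of 68 mm diameter, each leg's bounding box inset 33 mm from the nearest pair of top edges, running from the floor to the underside of the top.

B is a four-legged stool. The seat is 290×353 mm, 22 mm thick, top at z = 387 mm. It stands on four square legs, each 36×36 mm in cross-section, from z = 0 to the seat underside, each flush with a corner of the seat. Four stretchers, 36 mm wide and 29 mm tall, connect adjacent legs with their undersides at z = 98 mm, each running between the inner faces of the legs it joins and aligned with the legs' outer faces on the other axis.

C is a rectangular picture frame lying in the x–z plane (depth along y). The opening is 270 mm wide (x) by 455 mm tall (z), surrounded by a border 77 mm wide on all four sides. The frame is 31 mm deep and is made of two full-height vertical stiles with two horizontal rails fitted between them.

Two stools sit around the table at the −y, +y sides. The picture frame is on top of the table.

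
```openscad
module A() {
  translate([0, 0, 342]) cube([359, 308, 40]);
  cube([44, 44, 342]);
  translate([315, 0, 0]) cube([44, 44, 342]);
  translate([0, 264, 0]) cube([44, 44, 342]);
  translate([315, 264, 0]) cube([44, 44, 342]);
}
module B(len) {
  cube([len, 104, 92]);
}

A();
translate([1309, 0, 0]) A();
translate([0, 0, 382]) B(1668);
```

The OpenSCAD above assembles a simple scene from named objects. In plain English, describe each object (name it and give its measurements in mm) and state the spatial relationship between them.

A is a four-legged stool. The seat is a 359×308×40 mm slab whose top surface is at z = 382 mm; four square legs, each 44×44 mm in cross-section, run from the floor (z = 0) to the underside of the seat, each flush with a corner of the seat.

B is a rectangular beam 1668 mm long (x), 104 mm deep (y), 92 mm thick (z).

The beam spans the tops of two stools placed 950 mm apart, resting at z = 382 mm.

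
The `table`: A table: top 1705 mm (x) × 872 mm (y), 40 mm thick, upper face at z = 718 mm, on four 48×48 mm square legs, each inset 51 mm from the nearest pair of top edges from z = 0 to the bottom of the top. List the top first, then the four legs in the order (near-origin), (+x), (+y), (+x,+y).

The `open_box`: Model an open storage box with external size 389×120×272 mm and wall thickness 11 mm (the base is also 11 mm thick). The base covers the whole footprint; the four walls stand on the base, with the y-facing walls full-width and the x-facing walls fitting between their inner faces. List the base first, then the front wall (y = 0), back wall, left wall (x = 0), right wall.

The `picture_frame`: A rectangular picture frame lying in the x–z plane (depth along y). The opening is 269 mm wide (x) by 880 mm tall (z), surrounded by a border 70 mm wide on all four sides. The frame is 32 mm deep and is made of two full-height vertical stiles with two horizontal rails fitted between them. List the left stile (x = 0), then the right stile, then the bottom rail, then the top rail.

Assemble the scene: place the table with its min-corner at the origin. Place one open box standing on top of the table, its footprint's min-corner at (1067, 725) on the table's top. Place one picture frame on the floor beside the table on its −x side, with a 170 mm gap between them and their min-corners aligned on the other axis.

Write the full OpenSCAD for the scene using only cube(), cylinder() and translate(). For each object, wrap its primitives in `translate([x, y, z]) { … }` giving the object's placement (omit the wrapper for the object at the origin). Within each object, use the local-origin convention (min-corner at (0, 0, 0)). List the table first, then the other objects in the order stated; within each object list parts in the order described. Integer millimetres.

translate([0, 0, 678]) cube([1705, 872, 40]);
translate([51, 51, 0]) cube([48, 48, 678]);
translate([1606, 51, 0]) cube([48, 48, 678]);
translate([51, 773, 0]) cube([48, 48, 678]);
translate([1606, 773, 0]) cube([48, 48, 678]);
translate([1067, 725, 718]) {
  cube([389, 120, 11]);
  translate([0, 0, 11]) cube([389, 11, 261]);
  translate([0, 109, 11]) cube([389, 11, 261]);
  translate([0, 11, 11]) cube([11, 98, 261]);
  translate([378, 11, 11]) cube([11, 98, 261]);
}
translate([-579, 0, 0]) {
  cube([70, 32, 1020]);
  translate([339, 0, 0]) cube([70, 32, 1020]);
  translate([70, 0, 0]) cube([269, 32, 70]);
  translate([70, 0, 950]) cube([269, 32, 70]);
}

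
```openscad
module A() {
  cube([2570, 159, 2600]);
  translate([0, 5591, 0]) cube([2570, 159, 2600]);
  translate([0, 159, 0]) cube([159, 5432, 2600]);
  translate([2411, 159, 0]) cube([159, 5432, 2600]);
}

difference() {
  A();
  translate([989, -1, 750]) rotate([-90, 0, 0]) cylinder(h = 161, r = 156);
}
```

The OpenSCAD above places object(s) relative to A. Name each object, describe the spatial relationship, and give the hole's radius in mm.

The subtracted cylinder has r = 156 mm.

A is a house frame. The house frame has a circular hole through its front wall. The hole's radius is 156 mm.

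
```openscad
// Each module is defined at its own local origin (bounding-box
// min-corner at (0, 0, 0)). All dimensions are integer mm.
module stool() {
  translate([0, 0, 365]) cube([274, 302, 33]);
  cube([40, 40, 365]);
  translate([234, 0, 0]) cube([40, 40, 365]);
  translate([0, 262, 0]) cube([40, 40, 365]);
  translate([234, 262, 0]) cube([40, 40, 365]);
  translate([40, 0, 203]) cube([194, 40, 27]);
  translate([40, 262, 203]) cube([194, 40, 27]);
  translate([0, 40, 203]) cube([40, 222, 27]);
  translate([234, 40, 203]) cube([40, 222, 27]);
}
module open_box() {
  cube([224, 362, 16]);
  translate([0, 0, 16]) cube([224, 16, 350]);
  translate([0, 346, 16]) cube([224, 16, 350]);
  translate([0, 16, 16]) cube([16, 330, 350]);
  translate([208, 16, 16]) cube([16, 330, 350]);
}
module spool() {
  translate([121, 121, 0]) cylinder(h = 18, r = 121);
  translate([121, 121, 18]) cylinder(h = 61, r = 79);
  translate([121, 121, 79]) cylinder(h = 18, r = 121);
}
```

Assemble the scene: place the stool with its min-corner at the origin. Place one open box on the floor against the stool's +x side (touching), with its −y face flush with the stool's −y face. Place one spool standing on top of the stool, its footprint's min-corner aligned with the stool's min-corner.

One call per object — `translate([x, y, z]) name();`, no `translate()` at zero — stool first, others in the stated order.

stool();
translate([274, 0, 0]) open_box();
translate([0, 0, 398]) spool();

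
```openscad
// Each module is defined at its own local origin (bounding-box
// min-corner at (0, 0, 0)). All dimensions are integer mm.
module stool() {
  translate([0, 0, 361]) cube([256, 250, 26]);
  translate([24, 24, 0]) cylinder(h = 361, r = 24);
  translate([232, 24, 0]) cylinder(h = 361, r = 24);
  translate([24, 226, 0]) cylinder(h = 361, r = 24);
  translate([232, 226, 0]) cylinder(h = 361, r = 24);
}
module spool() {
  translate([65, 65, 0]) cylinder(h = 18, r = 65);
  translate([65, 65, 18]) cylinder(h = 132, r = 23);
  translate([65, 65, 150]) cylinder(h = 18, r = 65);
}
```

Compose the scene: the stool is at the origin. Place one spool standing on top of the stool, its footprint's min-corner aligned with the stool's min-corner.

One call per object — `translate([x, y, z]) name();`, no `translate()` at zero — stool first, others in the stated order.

stool();
translate([0, 0, 387]) spool();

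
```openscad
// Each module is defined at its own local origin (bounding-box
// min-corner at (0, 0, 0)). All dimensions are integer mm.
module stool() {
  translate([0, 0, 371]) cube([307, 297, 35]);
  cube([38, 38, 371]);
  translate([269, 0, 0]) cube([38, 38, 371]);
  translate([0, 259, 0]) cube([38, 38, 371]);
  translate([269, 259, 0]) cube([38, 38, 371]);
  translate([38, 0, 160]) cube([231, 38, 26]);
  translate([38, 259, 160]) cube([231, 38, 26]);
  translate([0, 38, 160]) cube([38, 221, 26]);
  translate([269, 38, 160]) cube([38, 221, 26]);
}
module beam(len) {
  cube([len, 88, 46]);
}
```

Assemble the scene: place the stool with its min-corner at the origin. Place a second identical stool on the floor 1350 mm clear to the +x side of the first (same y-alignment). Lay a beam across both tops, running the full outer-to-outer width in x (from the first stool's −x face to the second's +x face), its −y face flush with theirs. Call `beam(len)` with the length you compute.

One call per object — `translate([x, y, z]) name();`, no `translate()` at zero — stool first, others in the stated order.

stool();
translate([1657, 0, 0]) stool();
translate([0, 0, 406]) beam(1964);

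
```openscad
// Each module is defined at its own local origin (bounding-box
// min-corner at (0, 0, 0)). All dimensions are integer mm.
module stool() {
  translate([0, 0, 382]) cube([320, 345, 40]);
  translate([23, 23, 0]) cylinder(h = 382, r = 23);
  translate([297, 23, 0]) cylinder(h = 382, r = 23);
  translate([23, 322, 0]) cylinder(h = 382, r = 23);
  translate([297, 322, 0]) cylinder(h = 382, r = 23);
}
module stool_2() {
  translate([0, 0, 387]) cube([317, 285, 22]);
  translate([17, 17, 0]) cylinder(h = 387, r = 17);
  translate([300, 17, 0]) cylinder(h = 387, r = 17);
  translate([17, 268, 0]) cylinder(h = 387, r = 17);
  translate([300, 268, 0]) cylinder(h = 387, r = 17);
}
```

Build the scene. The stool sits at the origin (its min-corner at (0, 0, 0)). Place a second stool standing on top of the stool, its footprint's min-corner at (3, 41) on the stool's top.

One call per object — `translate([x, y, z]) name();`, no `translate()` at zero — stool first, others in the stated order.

stool();
translate([3, 41, 422]) stool_2();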